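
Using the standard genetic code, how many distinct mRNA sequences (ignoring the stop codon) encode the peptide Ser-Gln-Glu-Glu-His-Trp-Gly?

384

Ser: 6 codons.
Gln: 2 codons.
Glu: 2 codons.
Glu: 2 codons.
His: 2 codons.
Trp: 1 codon.
Gly: 4 codons.
6 × 2 × 2 × 2 × 2 × 1 × 4 = 384.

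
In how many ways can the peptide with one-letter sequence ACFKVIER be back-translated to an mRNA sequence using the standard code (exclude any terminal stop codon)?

Ala: 4 codons.
Cys: 2 codons.
Phe: 2 codons.
Lys: 2 codons.
Val: 4 codons.
Ile: 3 codons.
Glu: 2 codons.
Arg: 6 codons.
4 × 2 × 2 × 2 × 4 × 3 × 2 × 6 = 4608.

4608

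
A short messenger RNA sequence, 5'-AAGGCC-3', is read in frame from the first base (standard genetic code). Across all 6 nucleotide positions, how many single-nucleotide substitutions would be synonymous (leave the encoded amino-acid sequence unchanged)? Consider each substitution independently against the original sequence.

4

Codon 1 (AAG, Lys): 1 synonymous substitution.
Codon 2 (GCC, Ala): 3 synonymous substitutions.
Total: 1 + 3 = 4.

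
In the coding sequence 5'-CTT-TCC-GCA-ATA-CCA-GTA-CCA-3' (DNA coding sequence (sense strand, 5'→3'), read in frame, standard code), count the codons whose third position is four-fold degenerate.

Codon 1 CTT (Leu): third position 4-fold.
Codon 2 TCC (Ser): third position 4-fold.
Codon 3 GCA (Ala): third position 4-fold.
Codon 4 ATA (Ile): third position 3-fold.
Codon 5 CCA (Pro): third position 4-fold.
Codon 6 GTA (Val): third position 4-fold.
Codon 7 CCA (Pro): third position 4-fold.
Four-fold degenerate third positions: 6.

6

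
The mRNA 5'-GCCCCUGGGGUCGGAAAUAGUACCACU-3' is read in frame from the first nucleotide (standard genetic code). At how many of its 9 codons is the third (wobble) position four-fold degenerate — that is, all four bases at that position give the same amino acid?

7

Codon 1 GCC (Ala): third position 4-fold.
Codon 2 CCU (Pro): third position 4-fold.
Codon 3 GGG (Gly): third position 4-fold.
Codon 4 GUC (Val): third position 4-fold.
Codon 5 GGA (Gly): third position 4-fold.
Codon 6 AAU (Asn): third position 2-fold.
Codon 7 AGU (Ser): third position 2-fold.
Codon 8 ACC (Thr): third position 4-fold.
Codon 9 ACU (Thr): third position 4-fold.
Four-fold degenerate third positions: 7.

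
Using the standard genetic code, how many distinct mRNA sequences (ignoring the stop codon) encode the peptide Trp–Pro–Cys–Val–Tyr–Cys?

128

Trp: 1 codon.
Pro: 4 codons.
Cys: 2 codons.
Val: 4 codons.
Tyr: 2 codons.
Cys: 2 codons.
1 × 4 × 2 × 4 × 2 × 2 = 128.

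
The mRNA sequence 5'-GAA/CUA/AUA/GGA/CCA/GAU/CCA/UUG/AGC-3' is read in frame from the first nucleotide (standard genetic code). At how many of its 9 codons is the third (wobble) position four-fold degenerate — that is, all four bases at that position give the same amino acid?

4

Codon 1 GAA (Glu): third position 2-fold.
Codon 2 CUA (Leu): third position 4-fold.
Codon 3 AUA (Ile): third position 3-fold.
Codon 4 GGA (Gly): third position 4-fold.
Codon 5 CCA (Pro): third position 4-fold.
Codon 6 GAU (Asp): third position 2-fold.
Codon 7 CCA (Pro): third position 4-fold.
Codon 8 UUG (Leu): third position 2-fold.
Codon 9 AGC (Ser): third position 2-fold.
Four-fold degenerate third positions: 4.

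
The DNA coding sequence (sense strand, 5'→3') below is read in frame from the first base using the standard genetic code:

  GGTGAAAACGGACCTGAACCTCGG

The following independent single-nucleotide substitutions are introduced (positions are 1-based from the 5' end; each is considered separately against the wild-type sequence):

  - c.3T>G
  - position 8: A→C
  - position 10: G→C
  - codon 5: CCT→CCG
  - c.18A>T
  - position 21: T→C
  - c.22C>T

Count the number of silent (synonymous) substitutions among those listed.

Codon 1: GGT (Gly) → GGG (Gly) — synonymous.
Codon 3: AAC (Asn) → ACC (Thr) — missense.
Codon 4: GGA (Gly) → CGA (Arg) — missense.
Codon 5: CCT (Pro) → CCG (Pro) — synonymous.
Codon 6: GAA (Glu) → GAT (Asp) — missense.
Codon 7: CCT (Pro) → CCC (Pro) — synonymous.
Codon 8: CGG (Arg) → TGG (Trp) — missense.
Synonymous: 3 of 7.

3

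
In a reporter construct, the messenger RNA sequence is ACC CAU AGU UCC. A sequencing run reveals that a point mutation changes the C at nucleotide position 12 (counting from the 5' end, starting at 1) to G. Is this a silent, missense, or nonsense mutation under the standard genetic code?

Position 12 falls in codon 4: UCC → Ser.
After the substitution the codon is UCG → Ser.
Both encode Ser, so the change is synonymous.

silent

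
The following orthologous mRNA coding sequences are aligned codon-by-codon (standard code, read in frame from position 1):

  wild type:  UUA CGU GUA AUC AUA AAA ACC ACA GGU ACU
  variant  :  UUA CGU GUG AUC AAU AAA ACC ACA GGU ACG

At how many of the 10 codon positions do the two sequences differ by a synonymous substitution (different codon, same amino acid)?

Codon 1: UUA Leu / UUA Leu — identical.
Codon 2: CGU Arg / CGU Arg — identical.
Codon 3: GUA Val / GUG Val — synonymous.
Codon 4: AUC Ile / AUC Ile — identical.
Codon 5: AUA Ile / AAU Asn — nonsynonymous.
Codon 6: AAA Lys / AAA Lys — identical.
Codon 7: ACC Thr / ACC Thr — identical.
Codon 8: ACA Thr / ACA Thr — identical.
Codon 9: GGU Gly / GGU Gly — identical.
Codon 10: ACU Thr / ACG Thr — synonymous.
Synonymous differences: 2.

2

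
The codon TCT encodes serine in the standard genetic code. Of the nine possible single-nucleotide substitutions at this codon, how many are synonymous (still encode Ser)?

Position 1: none → 0 synonymous.
Position 2: none → 0 synonymous.
Position 3: TCC, TCA, TCG → 3 synonymous.
Total: 0 + 0 + 3 = 3.

3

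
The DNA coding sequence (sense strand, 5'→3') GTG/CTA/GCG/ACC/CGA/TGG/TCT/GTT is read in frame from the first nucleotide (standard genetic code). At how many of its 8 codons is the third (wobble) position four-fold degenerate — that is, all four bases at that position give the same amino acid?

7

Codon 1 GTG (Val): third position 4-fold.
Codon 2 CTA (Leu): third position 4-fold.
Codon 3 GCG (Ala): third position 4-fold.
Codon 4 ACC (Thr): third position 4-fold.
Codon 5 CGA (Arg): third position 4-fold.
Codon 6 TGG (Trp): third position 1-fold.
Codon 7 TCT (Ser): third position 4-fold.
Codon 8 GTT (Val): third position 4-fold.
Four-fold degenerate third positions: 7.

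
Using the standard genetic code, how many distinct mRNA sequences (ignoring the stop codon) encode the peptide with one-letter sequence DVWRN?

96

Asp: 2 codons.
Val: 4 codons.
Trp: 1 codon.
Arg: 6 codons.
Asn: 2 codons.
2 × 4 × 1 × 6 × 2 = 96.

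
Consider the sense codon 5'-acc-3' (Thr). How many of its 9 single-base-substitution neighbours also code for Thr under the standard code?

Position 1: none → 0 synonymous.
Position 2: none → 0 synonymous.
Position 3: ACU, ACA, ACG → 3 synonymous.
Total: 0 + 0 + 3 = 3.

3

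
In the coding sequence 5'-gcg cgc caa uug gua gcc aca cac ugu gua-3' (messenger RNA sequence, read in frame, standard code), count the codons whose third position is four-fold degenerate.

Codon 1 GCG (Ala): third position 4-fold.
Codon 2 CGC (Arg): third position 4-fold.
Codon 3 CAA (Gln): third position 2-fold.
Codon 4 UUG (Leu): third position 2-fold.
Codon 5 GUA (Val): third position 4-fold.
Codon 6 GCC (Ala): third position 4-fold.
Codon 7 ACA (Thr): third position 4-fold.
Codon 8 CAC (His): third position 2-fold.
Codon 9 UGU (Cys): third position 2-fold.
Codon 10 GUA (Val): third position 4-fold.
Four-fold degenerate third positions: 6.

6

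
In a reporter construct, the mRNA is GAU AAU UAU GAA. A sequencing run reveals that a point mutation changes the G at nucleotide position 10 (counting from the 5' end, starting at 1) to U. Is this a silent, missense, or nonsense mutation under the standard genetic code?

nonsense

Position 10 falls in codon 4: GAA → Glu.
After the substitution the codon is UAA → Stop.
The new codon is a stop codon, so this is a nonsense mutation.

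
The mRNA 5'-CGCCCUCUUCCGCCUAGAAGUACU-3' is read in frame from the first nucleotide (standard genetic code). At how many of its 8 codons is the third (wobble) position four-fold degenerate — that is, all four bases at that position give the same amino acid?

6

Codon 1 CGC (Arg): third position 4-fold.
Codon 2 CCU (Pro): third position 4-fold.
Codon 3 CUU (Leu): third position 4-fold.
Codon 4 CCG (Pro): third position 4-fold.
Codon 5 CCU (Pro): third position 4-fold.
Codon 6 AGA (Arg): third position 2-fold.
Codon 7 AGU (Ser): third position 2-fold.
Codon 8 ACU (Thr): third position 4-fold.
Four-fold degenerate third positions: 6.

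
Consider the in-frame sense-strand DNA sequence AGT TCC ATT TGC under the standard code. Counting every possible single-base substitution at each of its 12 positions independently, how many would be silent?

Codon 1 (AGT, Ser): 1 synonymous substitution.
Codon 2 (TCC, Ser): 3 synonymous substitutions.
Codon 3 (ATT, Ile): 2 synonymous substitutions.
Codon 4 (TGC, Cys): 1 synonymous substitution.
Total: 1 + 3 + 2 + 1 = 7.

7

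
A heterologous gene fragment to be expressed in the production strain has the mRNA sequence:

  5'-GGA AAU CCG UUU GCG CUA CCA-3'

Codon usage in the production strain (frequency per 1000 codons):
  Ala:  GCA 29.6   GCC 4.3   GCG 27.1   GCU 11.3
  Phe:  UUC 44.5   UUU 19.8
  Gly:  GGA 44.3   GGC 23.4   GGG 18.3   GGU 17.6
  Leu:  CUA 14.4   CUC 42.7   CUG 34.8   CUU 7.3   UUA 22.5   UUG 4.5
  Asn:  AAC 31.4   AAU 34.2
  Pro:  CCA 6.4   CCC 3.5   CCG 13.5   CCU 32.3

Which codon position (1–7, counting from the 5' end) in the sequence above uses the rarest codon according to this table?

7

Codon 1 GGA (Gly): 44.3 per 1000.
Codon 2 AAU (Asn): 34.2 per 1000.
Codon 3 CCG (Pro): 13.5 per 1000.
Codon 4 UUU (Phe): 19.8 per 1000.
Codon 5 GCG (Ala): 27.1 per 1000.
Codon 6 CUA (Leu): 14.4 per 1000.
Codon 7 CCA (Pro): 6.4 per 1000.
Lowest frequency is 6.4 at codon 7.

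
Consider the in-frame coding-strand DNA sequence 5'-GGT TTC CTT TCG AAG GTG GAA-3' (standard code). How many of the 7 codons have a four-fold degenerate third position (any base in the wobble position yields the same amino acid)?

4

Codon 1 GGT (Gly): third position 4-fold.
Codon 2 TTC (Phe): third position 2-fold.
Codon 3 CTT (Leu): third position 4-fold.
Codon 4 TCG (Ser): third position 4-fold.
Codon 5 AAG (Lys): third position 2-fold.
Codon 6 GTG (Val): third position 4-fold.
Codon 7 GAA (Glu): third position 2-fold.
Four-fold degenerate third positions: 4.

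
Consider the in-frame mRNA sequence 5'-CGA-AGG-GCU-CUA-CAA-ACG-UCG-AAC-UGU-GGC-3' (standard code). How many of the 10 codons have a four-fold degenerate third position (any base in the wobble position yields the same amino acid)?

Codon 1 CGA (Arg): third position 4-fold.
Codon 2 AGG (Arg): third position 2-fold.
Codon 3 GCU (Ala): third position 4-fold.
Codon 4 CUA (Leu): third position 4-fold.
Codon 5 CAA (Gln): third position 2-fold.
Codon 6 ACG (Thr): third position 4-fold.
Codon 7 UCG (Ser): third position 4-fold.
Codon 8 AAC (Asn): third position 2-fold.
Codon 9 UGU (Cys): third position 2-fold.
Codon 10 GGC (Gly): third position 4-fold.
Four-fold degenerate third positions: 6.

6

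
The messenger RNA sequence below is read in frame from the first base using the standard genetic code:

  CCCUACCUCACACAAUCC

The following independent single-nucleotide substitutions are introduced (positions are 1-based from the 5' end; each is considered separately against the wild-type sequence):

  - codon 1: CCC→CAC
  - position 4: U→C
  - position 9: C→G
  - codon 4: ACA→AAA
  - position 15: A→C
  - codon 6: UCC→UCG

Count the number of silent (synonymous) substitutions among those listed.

Codon 1: CCC (Pro) → CAC (His) — missense.
Codon 2: UAC (Tyr) → CAC (His) — missense.
Codon 3: CUC (Leu) → CUG (Leu) — synonymous.
Codon 4: ACA (Thr) → AAA (Lys) — missense.
Codon 5: CAA (Gln) → CAC (His) — missense.
Codon 6: UCC (Ser) → UCG (Ser) — synonymous.
Synonymous: 2 of 6.

2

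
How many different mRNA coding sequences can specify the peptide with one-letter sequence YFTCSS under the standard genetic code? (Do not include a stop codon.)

Tyr: 2 codons.
Phe: 2 codons.
Thr: 4 codons.
Cys: 2 codons.
Ser: 6 codons.
Ser: 6 codons.
2 × 2 × 4 × 2 × 6 × 6 = 1152.

1152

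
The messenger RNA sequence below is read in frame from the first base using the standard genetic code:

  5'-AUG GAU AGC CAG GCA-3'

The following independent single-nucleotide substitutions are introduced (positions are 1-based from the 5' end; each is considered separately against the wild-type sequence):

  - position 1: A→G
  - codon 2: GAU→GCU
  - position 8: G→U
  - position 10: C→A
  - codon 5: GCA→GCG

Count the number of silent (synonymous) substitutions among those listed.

1

Codon 1: AUG (Met) → GUG (Val) — missense.
Codon 2: GAU (Asp) → GCU (Ala) — missense.
Codon 3: AGC (Ser) → AUC (Ile) — missense.
Codon 4: CAG (Gln) → AAG (Lys) — missense.
Codon 5: GCA (Ala) → GCG (Ala) — synonymous.
Synonymous: 1 of 5.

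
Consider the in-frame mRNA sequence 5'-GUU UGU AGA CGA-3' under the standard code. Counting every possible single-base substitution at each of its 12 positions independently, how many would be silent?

10

Codon 1 (GUU, Val): 3 synonymous substitutions.
Codon 2 (UGU, Cys): 1 synonymous substitution.
Codon 3 (AGA, Arg): 2 synonymous substitutions.
Codon 4 (CGA, Arg): 4 synonymous substitutions.
Total: 3 + 1 + 2 + 4 = 10.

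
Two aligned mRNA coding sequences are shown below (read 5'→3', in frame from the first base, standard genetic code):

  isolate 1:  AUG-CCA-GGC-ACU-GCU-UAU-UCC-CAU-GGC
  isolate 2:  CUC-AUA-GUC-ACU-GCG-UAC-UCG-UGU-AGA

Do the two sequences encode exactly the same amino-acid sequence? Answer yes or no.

Codon 1: AUG Met / CUC Leu — nonsynonymous.
Codon 2: CCA Pro / AUA Ile — nonsynonymous.
Codon 3: GGC Gly / GUC Val — nonsynonymous.
Codon 4: ACU Thr / ACU Thr — identical.
Codon 5: GCU Ala / GCG Ala — synonymous.
Codon 6: UAU Tyr / UAC Tyr — synonymous.
Codon 7: UCC Ser / UCG Ser — synonymous.
Codon 8: CAU His / UGU Cys — nonsynonymous.
Codon 9: GGC Gly / AGA Arg — nonsynonymous.
Nonsynonymous differences: 5 → different protein.

no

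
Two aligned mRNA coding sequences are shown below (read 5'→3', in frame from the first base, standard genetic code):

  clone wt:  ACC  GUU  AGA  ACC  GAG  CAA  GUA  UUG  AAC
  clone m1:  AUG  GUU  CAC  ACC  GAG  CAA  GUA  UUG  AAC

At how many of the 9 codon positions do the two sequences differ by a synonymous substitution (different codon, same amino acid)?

0

Codon 1: ACC Thr / AUG Met — nonsynonymous.
Codon 2: GUU Val / GUU Val — identical.
Codon 3: AGA Arg / CAC His — nonsynonymous.
Codon 4: ACC Thr / ACC Thr — identical.
Codon 5: GAG Glu / GAG Glu — identical.
Codon 6: CAA Gln / CAA Gln — identical.
Codon 7: GUA Val / GUA Val — identical.
Codon 8: UUG Leu / UUG Leu — identical.
Codon 9: AAC Asn / AAC Asn — identical.
Synonymous differences: 0.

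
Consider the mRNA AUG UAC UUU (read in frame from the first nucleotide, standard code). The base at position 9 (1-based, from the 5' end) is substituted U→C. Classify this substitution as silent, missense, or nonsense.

Position 9 falls in codon 3: UUU → Phe.
After the substitution the codon is UUC → Phe.
Both encode Phe, so the change is synonymous.

silent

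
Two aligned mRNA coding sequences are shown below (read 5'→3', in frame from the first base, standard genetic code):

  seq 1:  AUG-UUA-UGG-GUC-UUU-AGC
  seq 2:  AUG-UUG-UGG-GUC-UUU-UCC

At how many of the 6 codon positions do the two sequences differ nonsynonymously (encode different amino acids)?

Codon 1: AUG Met / AUG Met — identical.
Codon 2: UUA Leu / UUG Leu — synonymous.
Codon 3: UGG Trp / UGG Trp — identical.
Codon 4: GUC Val / GUC Val — identical.
Codon 5: UUU Phe / UUU Phe — identical.
Codon 6: AGC Ser / UCC Ser — synonymous.
Nonsynonymous differences: 0.

0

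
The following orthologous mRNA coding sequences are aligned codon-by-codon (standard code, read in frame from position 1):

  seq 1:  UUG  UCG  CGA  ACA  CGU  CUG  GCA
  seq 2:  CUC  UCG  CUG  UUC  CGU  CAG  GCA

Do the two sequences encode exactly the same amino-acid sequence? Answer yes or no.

no

Codon 1: UUG Leu / CUC Leu — synonymous.
Codon 2: UCG Ser / UCG Ser — identical.
Codon 3: CGA Arg / CUG Leu — nonsynonymous.
Codon 4: ACA Thr / UUC Phe — nonsynonymous.
Codon 5: CGU Arg / CGU Arg — identical.
Codon 6: CUG Leu / CAG Gln — nonsynonymous.
Codon 7: GCA Ala / GCA Ala — identical.
Nonsynonymous differences: 3 → different protein.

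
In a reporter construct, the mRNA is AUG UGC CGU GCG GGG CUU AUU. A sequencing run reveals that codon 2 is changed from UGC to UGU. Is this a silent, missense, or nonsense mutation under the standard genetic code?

silent

Position 6 falls in codon 2: UGC → Cys.
After the substitution the codon is UGU → Cys.
Both encode Cys, so the change is synonymous.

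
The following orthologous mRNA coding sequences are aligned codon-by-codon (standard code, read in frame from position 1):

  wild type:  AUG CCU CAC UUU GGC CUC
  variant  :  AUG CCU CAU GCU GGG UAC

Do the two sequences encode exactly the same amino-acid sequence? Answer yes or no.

no

Codon 1: AUG Met / AUG Met — identical.
Codon 2: CCU Pro / CCU Pro — identical.
Codon 3: CAC His / CAU His — synonymous.
Codon 4: UUU Phe / GCU Ala — nonsynonymous.
Codon 5: GGC Gly / GGG Gly — synonymous.
Codon 6: CUC Leu / UAC Tyr — nonsynonymous.
Nonsynonymous differences: 2 → different protein.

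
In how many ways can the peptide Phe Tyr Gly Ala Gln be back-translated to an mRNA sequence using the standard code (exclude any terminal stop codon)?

128

Phe: 2 codons.
Tyr: 2 codons.
Gly: 4 codons.
Ala: 4 codons.
Gln: 2 codons.
2 × 2 × 4 × 4 × 2 = 128.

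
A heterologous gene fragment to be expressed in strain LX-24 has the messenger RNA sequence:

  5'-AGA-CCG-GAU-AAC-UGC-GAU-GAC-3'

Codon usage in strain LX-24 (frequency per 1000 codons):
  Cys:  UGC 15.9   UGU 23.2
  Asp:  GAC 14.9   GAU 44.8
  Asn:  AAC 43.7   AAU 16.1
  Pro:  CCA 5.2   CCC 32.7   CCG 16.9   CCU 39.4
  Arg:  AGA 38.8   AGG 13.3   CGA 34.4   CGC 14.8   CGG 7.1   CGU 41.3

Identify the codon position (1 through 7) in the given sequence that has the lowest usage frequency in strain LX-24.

7

Codon 1 AGA (Arg): 38.8 per 1000.
Codon 2 CCG (Pro): 16.9 per 1000.
Codon 3 GAU (Asp): 44.8 per 1000.
Codon 4 AAC (Asn): 43.7 per 1000.
Codon 5 UGC (Cys): 15.9 per 1000.
Codon 6 GAU (Asp): 44.8 per 1000.
Codon 7 GAC (Asp): 14.9 per 1000.
Lowest frequency is 14.9 at codon 7.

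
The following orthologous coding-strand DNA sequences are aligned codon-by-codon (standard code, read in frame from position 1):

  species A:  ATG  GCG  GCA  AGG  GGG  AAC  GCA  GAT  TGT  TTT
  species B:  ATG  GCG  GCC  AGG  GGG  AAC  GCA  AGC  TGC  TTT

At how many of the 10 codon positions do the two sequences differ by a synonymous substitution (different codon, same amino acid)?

Codon 1: ATG Met / ATG Met — identical.
Codon 2: GCG Ala / GCG Ala — identical.
Codon 3: GCA Ala / GCC Ala — synonymous.
Codon 4: AGG Arg / AGG Arg — identical.
Codon 5: GGG Gly / GGG Gly — identical.
Codon 6: AAC Asn / AAC Asn — identical.
Codon 7: GCA Ala / GCA Ala — identical.
Codon 8: GAT Asp / AGC Ser — nonsynonymous.
Codon 9: TGT Cys / TGC Cys — synonymous.
Codon 10: TTT Phe / TTT Phe — identical.
Synonymous differences: 2.

2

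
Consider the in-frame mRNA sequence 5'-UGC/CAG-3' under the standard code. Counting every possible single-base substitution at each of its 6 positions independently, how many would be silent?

2

Codon 1 (UGC, Cys): 1 synonymous substitution.
Codon 2 (CAG, Gln): 1 synonymous substitution.
Total: 1 + 1 = 2.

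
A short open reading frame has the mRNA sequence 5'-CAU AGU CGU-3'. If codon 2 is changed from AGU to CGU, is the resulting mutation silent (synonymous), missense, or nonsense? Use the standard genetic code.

missense

Position 4 falls in codon 2: AGU → Ser.
After the substitution the codon is CGU → Arg.
Ser ≠ Arg, so this is a missense mutation.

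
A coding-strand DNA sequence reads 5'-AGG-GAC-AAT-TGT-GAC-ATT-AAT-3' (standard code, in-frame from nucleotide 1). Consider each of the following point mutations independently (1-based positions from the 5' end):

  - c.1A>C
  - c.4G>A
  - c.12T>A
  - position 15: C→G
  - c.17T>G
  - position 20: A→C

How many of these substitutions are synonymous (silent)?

Codon 1: AGG (Arg) → CGG (Arg) — synonymous.
Codon 2: GAC (Asp) → AAC (Asn) — missense.
Codon 4: TGT (Cys) → TGA (Stop) — nonsense.
Codon 5: GAC (Asp) → GAG (Glu) — missense.
Codon 6: ATT (Ile) → AGT (Ser) — missense.
Codon 7: AAT (Asn) → ACT (Thr) — missense.
Synonymous: 1 of 6.

1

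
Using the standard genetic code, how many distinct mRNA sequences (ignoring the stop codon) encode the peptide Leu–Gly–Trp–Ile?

Leu: 6 codons.
Gly: 4 codons.
Trp: 1 codon.
Ile: 3 codons.
6 × 4 × 1 × 3 = 72.

72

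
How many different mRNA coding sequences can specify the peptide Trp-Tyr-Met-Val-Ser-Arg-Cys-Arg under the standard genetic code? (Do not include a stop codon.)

3456

Trp: 1 codon.
Tyr: 2 codons.
Met: 1 codon.
Val: 4 codons.
Ser: 6 codons.
Arg: 6 codons.
Cys: 2 codons.
Arg: 6 codons.
1 × 2 × 1 × 4 × 6 × 6 × 2 × 6 = 3456.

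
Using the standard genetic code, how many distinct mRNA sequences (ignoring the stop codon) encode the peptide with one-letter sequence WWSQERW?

Trp: 1 codon.
Trp: 1 codon.
Ser: 6 codons.
Gln: 2 codons.
Glu: 2 codons.
Arg: 6 codons.
Trp: 1 codon.
1 × 1 × 6 × 2 × 2 × 6 × 1 = 144.

144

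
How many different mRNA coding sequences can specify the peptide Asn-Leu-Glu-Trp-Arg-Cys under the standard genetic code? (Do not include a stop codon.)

Asn: 2 codons.
Leu: 6 codons.
Glu: 2 codons.
Trp: 1 codon.
Arg: 6 codons.
Cys: 2 codons.
2 × 6 × 2 × 1 × 6 × 2 = 288.

288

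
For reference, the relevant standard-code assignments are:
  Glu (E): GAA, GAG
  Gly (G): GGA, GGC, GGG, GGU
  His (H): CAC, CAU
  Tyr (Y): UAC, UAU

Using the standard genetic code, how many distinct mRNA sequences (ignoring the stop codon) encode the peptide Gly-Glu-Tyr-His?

32

Gly: 4 codons.
Glu: 2 codons.
Tyr: 2 codons.
His: 2 codons.
4 × 2 × 2 × 2 = 32.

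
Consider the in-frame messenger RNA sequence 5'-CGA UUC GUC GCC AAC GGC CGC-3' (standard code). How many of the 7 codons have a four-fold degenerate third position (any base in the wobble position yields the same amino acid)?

5

Codon 1 CGA (Arg): third position 4-fold.
Codon 2 UUC (Phe): third position 2-fold.
Codon 3 GUC (Val): third position 4-fold.
Codon 4 GCC (Ala): third position 4-fold.
Codon 5 AAC (Asn): third position 2-fold.
Codon 6 GGC (Gly): third position 4-fold.
Codon 7 CGC (Arg): third position 4-fold.
Four-fold degenerate third positions: 5.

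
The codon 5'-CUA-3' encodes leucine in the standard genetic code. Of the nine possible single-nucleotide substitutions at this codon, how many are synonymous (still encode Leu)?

Position 1: UUA → 1 synonymous.
Position 2: none → 0 synonymous.
Position 3: CUU, CUC, CUG → 3 synonymous.
Total: 1 + 0 + 3 = 4.

4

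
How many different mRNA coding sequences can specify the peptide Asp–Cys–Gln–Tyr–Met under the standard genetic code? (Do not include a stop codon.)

16

Asp: 2 codons.
Cys: 2 codons.
Gln: 2 codons.
Tyr: 2 codons.
Met: 1 codon.
2 × 2 × 2 × 2 × 1 = 16.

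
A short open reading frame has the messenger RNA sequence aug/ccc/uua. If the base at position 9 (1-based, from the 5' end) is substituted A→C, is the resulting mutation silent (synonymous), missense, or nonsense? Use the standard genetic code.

missense

Position 9 falls in codon 3: UUA → Leu.
After the substitution the codon is UUC → Phe.
Leu ≠ Phe, so this is a missense mutation.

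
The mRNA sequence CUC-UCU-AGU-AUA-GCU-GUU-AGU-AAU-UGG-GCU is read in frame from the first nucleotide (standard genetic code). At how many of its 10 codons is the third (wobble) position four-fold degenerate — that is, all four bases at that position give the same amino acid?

Codon 1 CUC (Leu): third position 4-fold.
Codon 2 UCU (Ser): third position 4-fold.
Codon 3 AGU (Ser): third position 2-fold.
Codon 4 AUA (Ile): third position 3-fold.
Codon 5 GCU (Ala): third position 4-fold.
Codon 6 GUU (Val): third position 4-fold.
Codon 7 AGU (Ser): third position 2-fold.
Codon 8 AAU (Asn): third position 2-fold.
Codon 9 UGG (Trp): third position 1-fold.
Codon 10 GCU (Ala): third position 4-fold.
Four-fold degenerate third positions: 5.

5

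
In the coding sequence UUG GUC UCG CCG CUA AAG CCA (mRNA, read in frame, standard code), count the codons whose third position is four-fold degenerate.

5

Codon 1 UUG (Leu): third position 2-fold.
Codon 2 GUC (Val): third position 4-fold.
Codon 3 UCG (Ser): third position 4-fold.
Codon 4 CCG (Pro): third position 4-fold.
Codon 5 CUA (Leu): third position 4-fold.
Codon 6 AAG (Lys): third position 2-fold.
Codon 7 CCA (Pro): third position 4-fold.
Four-fold degenerate third positions: 5.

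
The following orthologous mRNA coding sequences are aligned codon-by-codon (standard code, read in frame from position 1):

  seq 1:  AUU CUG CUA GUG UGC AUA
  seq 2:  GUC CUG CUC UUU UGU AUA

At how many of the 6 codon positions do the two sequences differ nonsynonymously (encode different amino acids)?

Codon 1: AUU Ile / GUC Val — nonsynonymous.
Codon 2: CUG Leu / CUG Leu — identical.
Codon 3: CUA Leu / CUC Leu — synonymous.
Codon 4: GUG Val / UUU Phe — nonsynonymous.
Codon 5: UGC Cys / UGU Cys — synonymous.
Codon 6: AUA Ile / AUA Ile — identical.
Nonsynonymous differences: 2.

2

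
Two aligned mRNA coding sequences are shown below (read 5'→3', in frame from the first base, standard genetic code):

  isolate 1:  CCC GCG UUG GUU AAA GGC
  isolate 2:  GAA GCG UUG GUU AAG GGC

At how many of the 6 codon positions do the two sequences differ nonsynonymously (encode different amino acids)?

Codon 1: CCC Pro / GAA Glu — nonsynonymous.
Codon 2: GCG Ala / GCG Ala — identical.
Codon 3: UUG Leu / UUG Leu — identical.
Codon 4: GUU Val / GUU Val — identical.
Codon 5: AAA Lys / AAG Lys — synonymous.
Codon 6: GGC Gly / GGC Gly — identical.
Nonsynonymous differences: 1.

1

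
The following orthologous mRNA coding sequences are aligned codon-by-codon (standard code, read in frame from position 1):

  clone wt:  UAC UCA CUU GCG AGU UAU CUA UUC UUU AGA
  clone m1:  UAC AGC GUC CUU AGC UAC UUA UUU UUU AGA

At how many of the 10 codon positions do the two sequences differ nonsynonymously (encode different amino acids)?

Codon 1: UAC Tyr / UAC Tyr — identical.
Codon 2: UCA Ser / AGC Ser — synonymous.
Codon 3: CUU Leu / GUC Val — nonsynonymous.
Codon 4: GCG Ala / CUU Leu — nonsynonymous.
Codon 5: AGU Ser / AGC Ser — synonymous.
Codon 6: UAU Tyr / UAC Tyr — synonymous.
Codon 7: CUA Leu / UUA Leu — synonymous.
Codon 8: UUC Phe / UUU Phe — synonymous.
Codon 9: UUU Phe / UUU Phe — identical.
Codon 10: AGA Arg / AGA Arg — identical.
Nonsynonymous differences: 2.

2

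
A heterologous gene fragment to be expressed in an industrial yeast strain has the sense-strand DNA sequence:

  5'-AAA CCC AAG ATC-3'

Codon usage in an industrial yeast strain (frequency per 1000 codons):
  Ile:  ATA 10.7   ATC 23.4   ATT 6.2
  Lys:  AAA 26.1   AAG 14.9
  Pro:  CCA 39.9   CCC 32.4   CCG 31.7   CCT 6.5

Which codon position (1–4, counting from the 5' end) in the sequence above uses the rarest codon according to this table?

3

Codon 1 AAA (Lys): 26.1 per 1000.
Codon 2 CCC (Pro): 32.4 per 1000.
Codon 3 AAG (Lys): 14.9 per 1000.
Codon 4 ATC (Ile): 23.4 per 1000.
Lowest frequency is 14.9 at codon 3.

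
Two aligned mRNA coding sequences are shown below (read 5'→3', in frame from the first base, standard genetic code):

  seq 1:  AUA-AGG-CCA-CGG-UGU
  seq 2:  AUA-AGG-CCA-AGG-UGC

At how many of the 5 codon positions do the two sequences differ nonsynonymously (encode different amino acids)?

0

Codon 1: AUA Ile / AUA Ile — identical.
Codon 2: AGG Arg / AGG Arg — identical.
Codon 3: CCA Pro / CCA Pro — identical.
Codon 4: CGG Arg / AGG Arg — synonymous.
Codon 5: UGU Cys / UGC Cys — synonymous.
Nonsynonymous differences: 0.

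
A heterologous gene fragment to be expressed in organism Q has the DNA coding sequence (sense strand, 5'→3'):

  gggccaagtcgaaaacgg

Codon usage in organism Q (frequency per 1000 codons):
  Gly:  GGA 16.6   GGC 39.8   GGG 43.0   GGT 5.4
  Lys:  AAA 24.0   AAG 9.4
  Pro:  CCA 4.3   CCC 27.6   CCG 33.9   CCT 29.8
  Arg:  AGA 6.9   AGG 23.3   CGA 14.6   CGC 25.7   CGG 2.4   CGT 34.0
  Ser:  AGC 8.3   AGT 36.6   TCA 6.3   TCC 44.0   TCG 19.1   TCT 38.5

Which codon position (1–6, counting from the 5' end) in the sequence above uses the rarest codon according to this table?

6

Codon 1 GGG (Gly): 43.0 per 1000.
Codon 2 CCA (Pro): 4.3 per 1000.
Codon 3 AGT (Ser): 36.6 per 1000.
Codon 4 CGA (Arg): 14.6 per 1000.
Codon 5 AAA (Lys): 24.0 per 1000.
Codon 6 CGG (Arg): 2.4 per 1000.
Lowest frequency is 2.4 at codon 6.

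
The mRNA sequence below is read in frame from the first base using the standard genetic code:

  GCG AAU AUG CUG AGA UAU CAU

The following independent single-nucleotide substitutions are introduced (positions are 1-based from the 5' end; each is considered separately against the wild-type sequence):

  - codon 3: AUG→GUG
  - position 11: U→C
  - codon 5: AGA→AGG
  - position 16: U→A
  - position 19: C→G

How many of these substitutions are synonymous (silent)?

1

Codon 3: AUG (Met) → GUG (Val) — missense.
Codon 4: CUG (Leu) → CCG (Pro) — missense.
Codon 5: AGA (Arg) → AGG (Arg) — synonymous.
Codon 6: UAU (Tyr) → AAU (Asn) — missense.
Codon 7: CAU (His) → GAU (Asp) — missense.
Synonymous: 1 of 5.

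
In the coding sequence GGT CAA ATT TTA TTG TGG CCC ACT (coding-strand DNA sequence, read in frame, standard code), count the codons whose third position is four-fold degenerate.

Codon 1 GGT (Gly): third position 4-fold.
Codon 2 CAA (Gln): third position 2-fold.
Codon 3 ATT (Ile): third position 3-fold.
Codon 4 TTA (Leu): third position 2-fold.
Codon 5 TTG (Leu): third position 2-fold.
Codon 6 TGG (Trp): third position 1-fold.
Codon 7 CCC (Pro): third position 4-fold.
Codon 8 ACT (Thr): third position 4-fold.
Four-fold degenerate third positions: 3.

3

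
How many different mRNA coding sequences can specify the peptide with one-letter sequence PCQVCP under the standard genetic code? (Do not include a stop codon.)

Pro: 4 codons.
Cys: 2 codons.
Gln: 2 codons.
Val: 4 codons.
Cys: 2 codons.
Pro: 4 codons.
4 × 2 × 2 × 4 × 2 × 4 = 512.

512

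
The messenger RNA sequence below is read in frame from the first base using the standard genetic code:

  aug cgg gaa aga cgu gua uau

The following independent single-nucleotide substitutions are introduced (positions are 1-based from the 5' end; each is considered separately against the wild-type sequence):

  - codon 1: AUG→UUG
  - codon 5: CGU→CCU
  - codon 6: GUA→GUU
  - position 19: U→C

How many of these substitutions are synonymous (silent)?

1

Codon 1: AUG (Met) → UUG (Leu) — missense.
Codon 5: CGU (Arg) → CCU (Pro) — missense.
Codon 6: GUA (Val) → GUU (Val) — synonymous.
Codon 7: UAU (Tyr) → CAU (His) — missense.
Synonymous: 1 of 4.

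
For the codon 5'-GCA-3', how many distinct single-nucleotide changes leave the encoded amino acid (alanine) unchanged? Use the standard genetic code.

Position 1: none → 0 synonymous.
Position 2: none → 0 synonymous.
Position 3: GCT, GCC, GCG → 3 synonymous.
Total: 0 + 0 + 3 = 3.

3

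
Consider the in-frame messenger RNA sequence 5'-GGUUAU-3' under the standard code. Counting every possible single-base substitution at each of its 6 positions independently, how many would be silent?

4

Codon 1 (GGU, Gly): 3 synonymous substitutions.
Codon 2 (UAU, Tyr): 1 synonymous substitution.
Total: 3 + 1 = 4.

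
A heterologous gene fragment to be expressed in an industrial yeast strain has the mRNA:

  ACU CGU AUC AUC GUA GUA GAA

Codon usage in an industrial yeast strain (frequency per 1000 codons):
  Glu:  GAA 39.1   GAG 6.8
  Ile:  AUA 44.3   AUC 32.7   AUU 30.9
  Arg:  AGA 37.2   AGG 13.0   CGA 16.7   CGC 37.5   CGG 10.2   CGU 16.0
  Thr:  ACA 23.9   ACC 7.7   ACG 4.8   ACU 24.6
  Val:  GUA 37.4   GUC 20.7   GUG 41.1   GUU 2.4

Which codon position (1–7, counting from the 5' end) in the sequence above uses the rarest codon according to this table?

Codon 1 ACU (Thr): 24.6 per 1000.
Codon 2 CGU (Arg): 16.0 per 1000.
Codon 3 AUC (Ile): 32.7 per 1000.
Codon 4 AUC (Ile): 32.7 per 1000.
Codon 5 GUA (Val): 37.4 per 1000.
Codon 6 GUA (Val): 37.4 per 1000.
Codon 7 GAA (Glu): 39.1 per 1000.
Lowest frequency is 16.0 at codon 2.

2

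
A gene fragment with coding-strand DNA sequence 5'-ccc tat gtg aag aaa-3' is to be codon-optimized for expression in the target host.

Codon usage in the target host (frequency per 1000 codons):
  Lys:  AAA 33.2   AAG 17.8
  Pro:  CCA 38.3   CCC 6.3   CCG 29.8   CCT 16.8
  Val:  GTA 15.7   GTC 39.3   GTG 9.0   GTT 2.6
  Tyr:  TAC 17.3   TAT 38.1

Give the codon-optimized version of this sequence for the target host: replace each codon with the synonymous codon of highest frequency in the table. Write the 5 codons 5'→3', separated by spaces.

CCA TAT GTC AAA AAA

Codon 1 (Pro): best is CCA at 38.3.
Codon 2 (Tyr): best is TAT at 38.1.
Codon 3 (Val): best is GTC at 39.3.
Codon 4 (Lys): best is AAA at 33.2.
Codon 5 (Lys): best is AAA at 33.2.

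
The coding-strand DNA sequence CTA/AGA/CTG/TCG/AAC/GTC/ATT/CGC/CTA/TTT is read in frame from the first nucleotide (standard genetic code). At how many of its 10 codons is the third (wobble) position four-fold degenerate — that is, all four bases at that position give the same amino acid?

Codon 1 CTA (Leu): third position 4-fold.
Codon 2 AGA (Arg): third position 2-fold.
Codon 3 CTG (Leu): third position 4-fold.
Codon 4 TCG (Ser): third position 4-fold.
Codon 5 AAC (Asn): third position 2-fold.
Codon 6 GTC (Val): third position 4-fold.
Codon 7 ATT (Ile): third position 3-fold.
Codon 8 CGC (Arg): third position 4-fold.
Codon 9 CTA (Leu): third position 4-fold.
Codon 10 TTT (Phe): third position 2-fold.
Four-fold degenerate third positions: 6.

6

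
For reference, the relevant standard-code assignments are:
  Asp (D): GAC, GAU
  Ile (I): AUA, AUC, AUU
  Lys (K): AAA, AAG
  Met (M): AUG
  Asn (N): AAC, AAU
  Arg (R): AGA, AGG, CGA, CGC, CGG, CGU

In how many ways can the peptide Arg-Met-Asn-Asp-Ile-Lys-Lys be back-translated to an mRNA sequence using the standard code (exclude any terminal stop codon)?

288

Arg: 6 codons.
Met: 1 codon.
Asn: 2 codons.
Asp: 2 codons.
Ile: 3 codons.
Lys: 2 codons.
Lys: 2 codons.
6 × 1 × 2 × 2 × 3 × 2 × 2 = 288.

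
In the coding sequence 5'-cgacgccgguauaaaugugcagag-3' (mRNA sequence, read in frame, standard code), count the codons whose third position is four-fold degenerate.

4

Codon 1 CGA (Arg): third position 4-fold.
Codon 2 CGC (Arg): third position 4-fold.
Codon 3 CGG (Arg): third position 4-fold.
Codon 4 UAU (Tyr): third position 2-fold.
Codon 5 AAA (Lys): third position 2-fold.
Codon 6 UGU (Cys): third position 2-fold.
Codon 7 GCA (Ala): third position 4-fold.
Codon 8 GAG (Glu): third position 2-fold.
Four-fold degenerate third positions: 4.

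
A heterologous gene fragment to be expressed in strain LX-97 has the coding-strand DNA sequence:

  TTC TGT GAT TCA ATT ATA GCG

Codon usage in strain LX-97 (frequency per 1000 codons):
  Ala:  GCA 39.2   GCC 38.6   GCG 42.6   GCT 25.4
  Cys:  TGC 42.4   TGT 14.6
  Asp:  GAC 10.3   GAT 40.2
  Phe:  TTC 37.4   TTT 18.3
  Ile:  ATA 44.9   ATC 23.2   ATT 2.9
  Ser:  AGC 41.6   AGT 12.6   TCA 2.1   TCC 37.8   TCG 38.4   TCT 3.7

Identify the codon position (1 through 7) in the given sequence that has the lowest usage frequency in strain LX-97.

Codon 1 TTC (Phe): 37.4 per 1000.
Codon 2 TGT (Cys): 14.6 per 1000.
Codon 3 GAT (Asp): 40.2 per 1000.
Codon 4 TCA (Ser): 2.1 per 1000.
Codon 5 ATT (Ile): 2.9 per 1000.
Codon 6 ATA (Ile): 44.9 per 1000.
Codon 7 GCG (Ala): 42.6 per 1000.
Lowest frequency is 2.1 at codon 4.

4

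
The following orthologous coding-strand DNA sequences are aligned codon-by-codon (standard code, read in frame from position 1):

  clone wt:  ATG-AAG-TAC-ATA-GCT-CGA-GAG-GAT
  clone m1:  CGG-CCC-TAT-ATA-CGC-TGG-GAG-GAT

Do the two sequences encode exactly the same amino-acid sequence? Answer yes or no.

Codon 1: ATG Met / CGG Arg — nonsynonymous.
Codon 2: AAG Lys / CCC Pro — nonsynonymous.
Codon 3: TAC Tyr / TAT Tyr — synonymous.
Codon 4: ATA Ile / ATA Ile — identical.
Codon 5: GCT Ala / CGC Arg — nonsynonymous.
Codon 6: CGA Arg / TGG Trp — nonsynonymous.
Codon 7: GAG Glu / GAG Glu — identical.
Codon 8: GAT Asp / GAT Asp — identical.
Nonsynonymous differences: 4 → different protein.

no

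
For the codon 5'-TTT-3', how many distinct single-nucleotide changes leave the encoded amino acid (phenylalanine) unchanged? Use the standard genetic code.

1

Position 1: none → 0 synonymous.
Position 2: none → 0 synonymous.
Position 3: TTC → 1 synonymous.
Total: 0 + 0 + 1 = 1.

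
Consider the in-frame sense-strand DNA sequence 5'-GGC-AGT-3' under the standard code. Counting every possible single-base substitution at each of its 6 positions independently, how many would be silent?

4

Codon 1 (GGC, Gly): 3 synonymous substitutions.
Codon 2 (AGT, Ser): 1 synonymous substitution.
Total: 3 + 1 = 4.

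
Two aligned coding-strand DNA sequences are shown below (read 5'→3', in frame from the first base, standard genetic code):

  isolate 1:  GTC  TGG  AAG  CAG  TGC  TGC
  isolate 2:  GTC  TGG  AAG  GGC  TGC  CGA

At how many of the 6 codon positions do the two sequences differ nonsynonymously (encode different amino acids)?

2

Codon 1: GTC Val / GTC Val — identical.
Codon 2: TGG Trp / TGG Trp — identical.
Codon 3: AAG Lys / AAG Lys — identical.
Codon 4: CAG Gln / GGC Gly — nonsynonymous.
Codon 5: TGC Cys / TGC Cys — identical.
Codon 6: TGC Cys / CGA Arg — nonsynonymous.
Nonsynonymous differences: 2.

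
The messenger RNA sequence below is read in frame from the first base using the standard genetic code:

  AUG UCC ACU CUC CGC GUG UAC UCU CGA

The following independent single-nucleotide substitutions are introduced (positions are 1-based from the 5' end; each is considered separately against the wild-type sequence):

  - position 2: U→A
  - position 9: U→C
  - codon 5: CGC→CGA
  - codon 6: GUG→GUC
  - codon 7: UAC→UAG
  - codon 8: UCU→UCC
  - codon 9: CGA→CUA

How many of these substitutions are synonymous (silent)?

Codon 1: AUG (Met) → AAG (Lys) — missense.
Codon 3: ACU (Thr) → ACC (Thr) — synonymous.
Codon 5: CGC (Arg) → CGA (Arg) — synonymous.
Codon 6: GUG (Val) → GUC (Val) — synonymous.
Codon 7: UAC (Tyr) → UAG (Stop) — nonsense.
Codon 8: UCU (Ser) → UCC (Ser) — synonymous.
Codon 9: CGA (Arg) → CUA (Leu) — missense.
Synonymous: 4 of 7.

4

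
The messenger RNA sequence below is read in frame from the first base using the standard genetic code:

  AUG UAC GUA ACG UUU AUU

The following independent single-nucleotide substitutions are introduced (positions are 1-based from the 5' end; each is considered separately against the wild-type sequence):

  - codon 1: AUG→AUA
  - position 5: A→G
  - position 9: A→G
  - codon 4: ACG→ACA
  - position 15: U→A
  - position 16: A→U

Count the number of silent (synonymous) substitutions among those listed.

2

Codon 1: AUG (Met) → AUA (Ile) — missense.
Codon 2: UAC (Tyr) → UGC (Cys) — missense.
Codon 3: GUA (Val) → GUG (Val) — synonymous.
Codon 4: ACG (Thr) → ACA (Thr) — synonymous.
Codon 5: UUU (Phe) → UUA (Leu) — missense.
Codon 6: AUU (Ile) → UUU (Phe) — missense.
Synonymous: 2 of 6.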